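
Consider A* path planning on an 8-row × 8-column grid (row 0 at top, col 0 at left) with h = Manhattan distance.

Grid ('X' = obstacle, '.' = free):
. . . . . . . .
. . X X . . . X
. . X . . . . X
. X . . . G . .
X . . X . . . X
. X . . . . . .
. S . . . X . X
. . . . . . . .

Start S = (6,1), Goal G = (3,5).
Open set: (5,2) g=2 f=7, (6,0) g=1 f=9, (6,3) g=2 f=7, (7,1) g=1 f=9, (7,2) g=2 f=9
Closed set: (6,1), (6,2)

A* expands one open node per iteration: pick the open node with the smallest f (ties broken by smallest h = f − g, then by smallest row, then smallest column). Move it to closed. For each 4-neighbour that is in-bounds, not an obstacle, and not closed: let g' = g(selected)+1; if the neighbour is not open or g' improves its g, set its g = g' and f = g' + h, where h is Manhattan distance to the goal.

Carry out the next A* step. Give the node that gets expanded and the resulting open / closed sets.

expanded=(5,2); open=[(4,2) g=3 f=7, (5,3) g=3 f=7, (6,0) g=1 f=9, (6,3) g=2 f=7, (7,1) g=1 f=9, (7,2) g=2 f=9]; closed=[(5,2), (6,1), (6,2)]

step 1: expand (5,2) (f=7, h=5) → closed; open now [(4,2) g=3 f=7, (5,3) g=3 f=7, (6,0) g=1 f=9, (6,3) g=2 f=7, (7,1) g=1 f=9, (7,2) g=2 f=9]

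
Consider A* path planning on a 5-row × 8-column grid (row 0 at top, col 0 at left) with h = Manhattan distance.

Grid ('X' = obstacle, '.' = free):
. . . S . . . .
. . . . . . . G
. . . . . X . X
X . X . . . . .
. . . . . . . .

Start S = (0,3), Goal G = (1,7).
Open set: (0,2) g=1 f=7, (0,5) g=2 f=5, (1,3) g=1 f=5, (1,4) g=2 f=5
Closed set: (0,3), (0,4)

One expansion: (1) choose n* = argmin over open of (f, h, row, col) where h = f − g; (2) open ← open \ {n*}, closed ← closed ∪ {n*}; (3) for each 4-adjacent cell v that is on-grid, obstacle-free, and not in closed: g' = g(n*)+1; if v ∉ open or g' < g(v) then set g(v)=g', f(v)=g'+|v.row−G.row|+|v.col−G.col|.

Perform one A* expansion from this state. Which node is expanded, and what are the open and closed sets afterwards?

step 1: expand (0,5) (f=5, h=3) → closed; open now [(0,2) g=1 f=7, (0,6) g=3 f=5, (1,3) g=1 f=5, (1,4) g=2 f=5, (1,5) g=3 f=5]

expanded=(0,5); open=[(0,2) g=1 f=7, (0,6) g=3 f=5, (1,3) g=1 f=5, (1,4) g=2 f=5, (1,5) g=3 f=5]; closed=[(0,3), (0,4), (0,5)]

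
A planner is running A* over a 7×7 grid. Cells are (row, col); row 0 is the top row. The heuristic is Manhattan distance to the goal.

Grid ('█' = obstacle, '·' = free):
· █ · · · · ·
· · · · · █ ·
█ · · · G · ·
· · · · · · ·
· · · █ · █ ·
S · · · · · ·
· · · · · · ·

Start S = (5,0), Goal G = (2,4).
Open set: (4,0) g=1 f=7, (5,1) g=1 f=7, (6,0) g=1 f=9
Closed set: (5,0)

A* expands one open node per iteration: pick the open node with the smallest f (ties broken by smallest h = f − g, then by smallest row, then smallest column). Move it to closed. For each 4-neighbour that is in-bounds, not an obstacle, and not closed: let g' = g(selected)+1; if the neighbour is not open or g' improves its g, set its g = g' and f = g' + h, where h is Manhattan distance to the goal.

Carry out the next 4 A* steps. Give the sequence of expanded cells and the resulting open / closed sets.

step 1: expand (4,0) (f=7, h=6) → closed; open now [(3,0) g=2 f=7, (4,1) g=2 f=7, (5,1) g=1 f=7, (6,0) g=1 f=9]
step 2: expand (3,0) (f=7, h=5) → closed; open now [(3,1) g=3 f=7, (4,1) g=2 f=7, (5,1) g=1 f=7, (6,0) g=1 f=9]
step 3: expand (3,1) (f=7, h=4) → closed; open now [(2,1) g=4 f=7, (3,2) g=4 f=7, (4,1) g=2 f=7, (5,1) g=1 f=7, (6,0) g=1 f=9]
step 4: expand (2,1) (f=7, h=3) → closed; open now [(1,1) g=5 f=9, (2,2) g=5 f=7, (3,2) g=4 f=7, (4,1) g=2 f=7, (5,1) g=1 f=7, (6,0) g=1 f=9]

order=[(4,0) → (3,0) → (3,1) → (2,1)]; open=[(1,1) g=5 f=9, (2,2) g=5 f=7, (3,2) g=4 f=7, (4,1) g=2 f=7, (5,1) g=1 f=7, (6,0) g=1 f=9]; closed=[(2,1), (3,0), (3,1), (4,0), (5,0)]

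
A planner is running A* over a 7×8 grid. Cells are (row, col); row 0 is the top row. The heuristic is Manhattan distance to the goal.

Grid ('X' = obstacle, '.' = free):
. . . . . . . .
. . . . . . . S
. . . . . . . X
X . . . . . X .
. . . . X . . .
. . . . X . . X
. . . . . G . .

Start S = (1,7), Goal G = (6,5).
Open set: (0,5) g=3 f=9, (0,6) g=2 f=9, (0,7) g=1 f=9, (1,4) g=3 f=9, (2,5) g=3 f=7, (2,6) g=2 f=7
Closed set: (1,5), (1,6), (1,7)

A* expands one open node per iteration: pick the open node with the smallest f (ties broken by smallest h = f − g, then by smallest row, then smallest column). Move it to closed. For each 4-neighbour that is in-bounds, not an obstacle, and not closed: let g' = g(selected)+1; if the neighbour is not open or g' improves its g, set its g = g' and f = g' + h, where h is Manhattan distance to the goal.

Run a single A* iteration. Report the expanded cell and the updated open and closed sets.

step 1: expand (2,5) (f=7, h=4) → closed; open now [(0,5) g=3 f=9, (0,6) g=2 f=9, (0,7) g=1 f=9, (1,4) g=3 f=9, (2,4) g=4 f=9, (2,6) g=2 f=7, (3,5) g=4 f=7]

expanded=(2,5); open=[(0,5) g=3 f=9, (0,6) g=2 f=9, (0,7) g=1 f=9, (1,4) g=3 f=9, (2,4) g=4 f=9, (2,6) g=2 f=7, (3,5) g=4 f=7]; closed=[(1,5), (1,6), (1,7), (2,5)]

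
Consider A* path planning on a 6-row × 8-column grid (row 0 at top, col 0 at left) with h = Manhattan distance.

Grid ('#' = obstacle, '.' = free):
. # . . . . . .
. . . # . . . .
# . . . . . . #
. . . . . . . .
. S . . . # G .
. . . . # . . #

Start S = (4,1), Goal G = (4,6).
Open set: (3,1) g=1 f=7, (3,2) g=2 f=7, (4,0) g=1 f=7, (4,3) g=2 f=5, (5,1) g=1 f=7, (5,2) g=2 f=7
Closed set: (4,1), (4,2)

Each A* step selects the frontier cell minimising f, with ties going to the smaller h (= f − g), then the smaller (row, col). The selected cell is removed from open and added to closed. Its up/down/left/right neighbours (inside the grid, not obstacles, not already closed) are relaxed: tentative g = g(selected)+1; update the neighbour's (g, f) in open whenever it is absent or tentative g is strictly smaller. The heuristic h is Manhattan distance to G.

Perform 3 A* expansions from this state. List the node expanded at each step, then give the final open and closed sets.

order=[(4,3) → (4,4) → (3,4)]; open=[(2,4) g=5 f=9, (3,1) g=1 f=7, (3,2) g=2 f=7, (3,3) g=3 f=7, (3,5) g=5 f=7, (4,0) g=1 f=7, (5,1) g=1 f=7, (5,2) g=2 f=7, (5,3) g=3 f=7]; closed=[(3,4), (4,1), (4,2), (4,3), (4,4)]

step 1: expand (4,3) (f=5, h=3) → closed; open now [(3,1) g=1 f=7, (3,2) g=2 f=7, (3,3) g=3 f=7, (4,0) g=1 f=7, (4,4) g=3 f=5, (5,1) g=1 f=7, (5,2) g=2 f=7, (5,3) g=3 f=7]
step 2: expand (4,4) (f=5, h=2) → closed; open now [(3,1) g=1 f=7, (3,2) g=2 f=7, (3,3) g=3 f=7, (3,4) g=4 f=7, (4,0) g=1 f=7, (5,1) g=1 f=7, (5,2) g=2 f=7, (5,3) g=3 f=7]
step 3: expand (3,4) (f=7, h=3) → closed; open now [(2,4) g=5 f=9, (3,1) g=1 f=7, (3,2) g=2 f=7, (3,3) g=3 f=7, (3,5) g=5 f=7, (4,0) g=1 f=7, (5,1) g=1 f=7, (5,2) g=2 f=7, (5,3) g=3 f=7]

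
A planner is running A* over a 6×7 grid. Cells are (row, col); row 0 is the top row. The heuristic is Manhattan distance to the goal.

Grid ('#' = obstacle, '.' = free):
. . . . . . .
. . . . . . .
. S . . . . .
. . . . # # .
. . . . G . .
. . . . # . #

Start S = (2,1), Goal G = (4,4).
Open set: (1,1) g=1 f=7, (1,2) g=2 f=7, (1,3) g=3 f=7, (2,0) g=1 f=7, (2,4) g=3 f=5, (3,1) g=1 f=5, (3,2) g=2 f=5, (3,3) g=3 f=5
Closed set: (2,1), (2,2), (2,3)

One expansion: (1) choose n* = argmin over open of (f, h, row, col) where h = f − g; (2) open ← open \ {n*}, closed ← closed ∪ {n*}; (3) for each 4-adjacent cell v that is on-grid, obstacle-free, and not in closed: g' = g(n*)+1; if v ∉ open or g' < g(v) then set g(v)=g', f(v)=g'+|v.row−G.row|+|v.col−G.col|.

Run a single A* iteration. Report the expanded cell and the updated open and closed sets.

step 1: expand (2,4) (f=5, h=2) → closed; open now [(1,1) g=1 f=7, (1,2) g=2 f=7, (1,3) g=3 f=7, (1,4) g=4 f=7, (2,0) g=1 f=7, (2,5) g=4 f=7, (3,1) g=1 f=5, (3,2) g=2 f=5, (3,3) g=3 f=5]

expanded=(2,4); open=[(1,1) g=1 f=7, (1,2) g=2 f=7, (1,3) g=3 f=7, (1,4) g=4 f=7, (2,0) g=1 f=7, (2,5) g=4 f=7, (3,1) g=1 f=5, (3,2) g=2 f=5, (3,3) g=3 f=5]; closed=[(2,1), (2,2), (2,3), (2,4)]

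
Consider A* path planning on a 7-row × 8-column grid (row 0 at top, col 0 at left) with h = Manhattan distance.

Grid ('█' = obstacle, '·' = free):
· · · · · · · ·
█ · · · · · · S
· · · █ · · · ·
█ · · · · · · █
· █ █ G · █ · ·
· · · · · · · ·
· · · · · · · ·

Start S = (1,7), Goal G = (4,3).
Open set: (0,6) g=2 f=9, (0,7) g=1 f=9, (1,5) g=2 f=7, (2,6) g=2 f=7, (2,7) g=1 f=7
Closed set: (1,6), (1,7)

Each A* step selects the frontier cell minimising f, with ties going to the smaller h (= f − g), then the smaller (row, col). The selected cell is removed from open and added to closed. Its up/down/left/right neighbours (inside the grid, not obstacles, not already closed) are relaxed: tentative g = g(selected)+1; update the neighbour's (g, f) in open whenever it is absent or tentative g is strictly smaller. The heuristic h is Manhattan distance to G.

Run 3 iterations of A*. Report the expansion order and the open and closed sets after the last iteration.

order=[(1,5) → (1,4) → (1,3)]; open=[(0,3) g=5 f=9, (0,4) g=4 f=9, (0,5) g=3 f=9, (0,6) g=2 f=9, (0,7) g=1 f=9, (1,2) g=5 f=9, (2,4) g=4 f=7, (2,5) g=3 f=7, (2,6) g=2 f=7, (2,7) g=1 f=7]; closed=[(1,3), (1,4), (1,5), (1,6), (1,7)]

step 1: expand (1,5) (f=7, h=5) → closed; open now [(0,5) g=3 f=9, (0,6) g=2 f=9, (0,7) g=1 f=9, (1,4) g=3 f=7, (2,5) g=3 f=7, (2,6) g=2 f=7, (2,7) g=1 f=7]
step 2: expand (1,4) (f=7, h=4) → closed; open now [(0,4) g=4 f=9, (0,5) g=3 f=9, (0,6) g=2 f=9, (0,7) g=1 f=9, (1,3) g=4 f=7, (2,4) g=4 f=7, (2,5) g=3 f=7, (2,6) g=2 f=7, (2,7) g=1 f=7]
step 3: expand (1,3) (f=7, h=3) → closed; open now [(0,3) g=5 f=9, (0,4) g=4 f=9, (0,5) g=3 f=9, (0,6) g=2 f=9, (0,7) g=1 f=9, (1,2) g=5 f=9, (2,4) g=4 f=7, (2,5) g=3 f=7, (2,6) g=2 f=7, (2,7) g=1 f=7]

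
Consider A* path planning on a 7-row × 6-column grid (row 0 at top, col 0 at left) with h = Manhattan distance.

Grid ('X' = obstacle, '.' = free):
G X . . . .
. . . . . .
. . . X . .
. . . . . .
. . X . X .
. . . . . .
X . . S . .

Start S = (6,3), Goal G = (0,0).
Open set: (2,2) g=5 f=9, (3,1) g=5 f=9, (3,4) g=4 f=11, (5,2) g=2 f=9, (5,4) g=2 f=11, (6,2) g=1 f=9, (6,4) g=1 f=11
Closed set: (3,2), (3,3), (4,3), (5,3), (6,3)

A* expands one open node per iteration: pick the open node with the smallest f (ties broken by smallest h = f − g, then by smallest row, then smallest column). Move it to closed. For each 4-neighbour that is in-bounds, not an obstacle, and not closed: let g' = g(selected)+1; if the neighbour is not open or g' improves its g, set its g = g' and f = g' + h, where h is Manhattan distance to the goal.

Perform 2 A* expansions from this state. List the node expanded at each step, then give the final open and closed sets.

step 1: expand (2,2) (f=9, h=4) → closed; open now [(1,2) g=6 f=9, (2,1) g=6 f=9, (3,1) g=5 f=9, (3,4) g=4 f=11, (5,2) g=2 f=9, (5,4) g=2 f=11, (6,2) g=1 f=9, (6,4) g=1 f=11]
step 2: expand (1,2) (f=9, h=3) → closed; open now [(0,2) g=7 f=9, (1,1) g=7 f=9, (1,3) g=7 f=11, (2,1) g=6 f=9, (3,1) g=5 f=9, (3,4) g=4 f=11, (5,2) g=2 f=9, (5,4) g=2 f=11, (6,2) g=1 f=9, (6,4) g=1 f=11]

order=[(2,2) → (1,2)]; open=[(0,2) g=7 f=9, (1,1) g=7 f=9, (1,3) g=7 f=11, (2,1) g=6 f=9, (3,1) g=5 f=9, (3,4) g=4 f=11, (5,2) g=2 f=9, (5,4) g=2 f=11, (6,2) g=1 f=9, (6,4) g=1 f=11]; closed=[(1,2), (2,2), (3,2), (3,3), (4,3), (5,3), (6,3)]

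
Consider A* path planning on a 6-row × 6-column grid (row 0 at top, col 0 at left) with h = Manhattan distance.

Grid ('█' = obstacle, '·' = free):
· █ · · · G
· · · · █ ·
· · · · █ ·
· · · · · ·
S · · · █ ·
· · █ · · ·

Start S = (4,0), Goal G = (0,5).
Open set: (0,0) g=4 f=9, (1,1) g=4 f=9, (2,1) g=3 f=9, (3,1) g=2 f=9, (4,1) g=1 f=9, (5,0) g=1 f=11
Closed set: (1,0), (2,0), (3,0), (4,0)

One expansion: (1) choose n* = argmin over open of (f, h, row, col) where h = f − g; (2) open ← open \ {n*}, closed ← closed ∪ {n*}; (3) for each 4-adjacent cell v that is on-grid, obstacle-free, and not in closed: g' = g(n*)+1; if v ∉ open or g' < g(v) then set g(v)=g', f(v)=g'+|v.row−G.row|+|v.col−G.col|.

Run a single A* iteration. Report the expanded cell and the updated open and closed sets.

expanded=(0,0); open=[(1,1) g=4 f=9, (2,1) g=3 f=9, (3,1) g=2 f=9, (4,1) g=1 f=9, (5,0) g=1 f=11]; closed=[(0,0), (1,0), (2,0), (3,0), (4,0)]

step 1: expand (0,0) (f=9, h=5) → closed; open now [(1,1) g=4 f=9, (2,1) g=3 f=9, (3,1) g=2 f=9, (4,1) g=1 f=9, (5,0) g=1 f=11]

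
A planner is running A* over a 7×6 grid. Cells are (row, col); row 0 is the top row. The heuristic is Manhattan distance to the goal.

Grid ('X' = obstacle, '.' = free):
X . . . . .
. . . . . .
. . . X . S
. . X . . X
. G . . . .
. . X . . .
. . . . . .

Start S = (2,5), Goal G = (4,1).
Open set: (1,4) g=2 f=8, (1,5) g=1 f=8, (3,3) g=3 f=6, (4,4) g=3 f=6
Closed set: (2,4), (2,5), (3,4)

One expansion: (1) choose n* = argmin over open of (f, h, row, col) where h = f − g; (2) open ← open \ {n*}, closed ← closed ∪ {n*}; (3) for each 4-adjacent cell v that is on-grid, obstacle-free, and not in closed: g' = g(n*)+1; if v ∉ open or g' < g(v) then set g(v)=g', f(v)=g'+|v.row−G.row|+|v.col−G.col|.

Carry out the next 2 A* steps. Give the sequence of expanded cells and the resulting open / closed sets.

step 1: expand (3,3) (f=6, h=3) → closed; open now [(1,4) g=2 f=8, (1,5) g=1 f=8, (4,3) g=4 f=6, (4,4) g=3 f=6]
step 2: expand (4,3) (f=6, h=2) → closed; open now [(1,4) g=2 f=8, (1,5) g=1 f=8, (4,2) g=5 f=6, (4,4) g=3 f=6, (5,3) g=5 f=8]

order=[(3,3) → (4,3)]; open=[(1,4) g=2 f=8, (1,5) g=1 f=8, (4,2) g=5 f=6, (4,4) g=3 f=6, (5,3) g=5 f=8]; closed=[(2,4), (2,5), (3,3), (3,4), (4,3)]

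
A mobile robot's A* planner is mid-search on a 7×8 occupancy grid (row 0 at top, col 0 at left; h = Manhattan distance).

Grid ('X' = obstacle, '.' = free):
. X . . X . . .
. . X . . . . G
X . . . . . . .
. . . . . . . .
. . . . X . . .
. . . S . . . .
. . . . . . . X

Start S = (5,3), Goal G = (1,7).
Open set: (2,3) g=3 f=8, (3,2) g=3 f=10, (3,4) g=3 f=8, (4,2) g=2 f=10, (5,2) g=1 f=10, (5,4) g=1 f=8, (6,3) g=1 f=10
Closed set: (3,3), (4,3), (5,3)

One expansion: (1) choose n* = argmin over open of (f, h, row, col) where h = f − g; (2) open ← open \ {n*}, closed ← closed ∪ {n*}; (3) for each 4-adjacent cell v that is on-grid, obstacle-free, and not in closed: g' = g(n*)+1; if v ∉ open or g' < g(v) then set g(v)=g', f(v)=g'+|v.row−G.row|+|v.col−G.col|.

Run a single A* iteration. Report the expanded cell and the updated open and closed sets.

step 1: expand (2,3) (f=8, h=5) → closed; open now [(1,3) g=4 f=8, (2,2) g=4 f=10, (2,4) g=4 f=8, (3,2) g=3 f=10, (3,4) g=3 f=8, (4,2) g=2 f=10, (5,2) g=1 f=10, (5,4) g=1 f=8, (6,3) g=1 f=10]

expanded=(2,3); open=[(1,3) g=4 f=8, (2,2) g=4 f=10, (2,4) g=4 f=8, (3,2) g=3 f=10, (3,4) g=3 f=8, (4,2) g=2 f=10, (5,2) g=1 f=10, (5,4) g=1 f=8, (6,3) g=1 f=10]; closed=[(2,3), (3,3), (4,3), (5,3)]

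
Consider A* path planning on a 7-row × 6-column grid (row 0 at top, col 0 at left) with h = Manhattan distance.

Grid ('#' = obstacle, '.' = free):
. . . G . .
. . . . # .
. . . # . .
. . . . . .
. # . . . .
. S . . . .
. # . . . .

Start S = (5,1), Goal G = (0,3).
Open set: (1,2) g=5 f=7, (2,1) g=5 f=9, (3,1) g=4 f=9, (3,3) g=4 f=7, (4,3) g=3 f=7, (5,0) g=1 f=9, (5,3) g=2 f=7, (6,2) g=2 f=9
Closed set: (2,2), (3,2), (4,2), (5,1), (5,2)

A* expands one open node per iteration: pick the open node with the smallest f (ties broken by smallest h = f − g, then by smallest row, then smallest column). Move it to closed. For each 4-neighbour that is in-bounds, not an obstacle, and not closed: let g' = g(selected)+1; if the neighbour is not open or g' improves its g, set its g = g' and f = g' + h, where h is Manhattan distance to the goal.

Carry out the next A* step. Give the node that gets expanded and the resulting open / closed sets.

expanded=(1,2); open=[(0,2) g=6 f=7, (1,1) g=6 f=9, (1,3) g=6 f=7, (2,1) g=5 f=9, (3,1) g=4 f=9, (3,3) g=4 f=7, (4,3) g=3 f=7, (5,0) g=1 f=9, (5,3) g=2 f=7, (6,2) g=2 f=9]; closed=[(1,2), (2,2), (3,2), (4,2), (5,1), (5,2)]

step 1: expand (1,2) (f=7, h=2) → closed; open now [(0,2) g=6 f=7, (1,1) g=6 f=9, (1,3) g=6 f=7, (2,1) g=5 f=9, (3,1) g=4 f=9, (3,3) g=4 f=7, (4,3) g=3 f=7, (5,0) g=1 f=9, (5,3) g=2 f=7, (6,2) g=2 f=9]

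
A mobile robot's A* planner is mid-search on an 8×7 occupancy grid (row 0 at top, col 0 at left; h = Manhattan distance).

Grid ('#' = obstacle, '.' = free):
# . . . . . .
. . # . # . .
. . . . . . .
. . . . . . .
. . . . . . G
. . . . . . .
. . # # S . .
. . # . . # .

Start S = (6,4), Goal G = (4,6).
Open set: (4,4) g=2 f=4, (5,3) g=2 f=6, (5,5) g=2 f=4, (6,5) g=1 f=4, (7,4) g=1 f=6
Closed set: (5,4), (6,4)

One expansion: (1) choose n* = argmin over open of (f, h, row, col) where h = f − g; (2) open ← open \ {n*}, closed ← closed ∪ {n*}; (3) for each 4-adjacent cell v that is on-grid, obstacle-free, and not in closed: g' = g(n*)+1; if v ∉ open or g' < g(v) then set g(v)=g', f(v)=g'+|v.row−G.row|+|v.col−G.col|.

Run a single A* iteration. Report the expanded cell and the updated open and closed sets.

step 1: expand (4,4) (f=4, h=2) → closed; open now [(3,4) g=3 f=6, (4,3) g=3 f=6, (4,5) g=3 f=4, (5,3) g=2 f=6, (5,5) g=2 f=4, (6,5) g=1 f=4, (7,4) g=1 f=6]

expanded=(4,4); open=[(3,4) g=3 f=6, (4,3) g=3 f=6, (4,5) g=3 f=4, (5,3) g=2 f=6, (5,5) g=2 f=4, (6,5) g=1 f=4, (7,4) g=1 f=6]; closed=[(4,4), (5,4), (6,4)]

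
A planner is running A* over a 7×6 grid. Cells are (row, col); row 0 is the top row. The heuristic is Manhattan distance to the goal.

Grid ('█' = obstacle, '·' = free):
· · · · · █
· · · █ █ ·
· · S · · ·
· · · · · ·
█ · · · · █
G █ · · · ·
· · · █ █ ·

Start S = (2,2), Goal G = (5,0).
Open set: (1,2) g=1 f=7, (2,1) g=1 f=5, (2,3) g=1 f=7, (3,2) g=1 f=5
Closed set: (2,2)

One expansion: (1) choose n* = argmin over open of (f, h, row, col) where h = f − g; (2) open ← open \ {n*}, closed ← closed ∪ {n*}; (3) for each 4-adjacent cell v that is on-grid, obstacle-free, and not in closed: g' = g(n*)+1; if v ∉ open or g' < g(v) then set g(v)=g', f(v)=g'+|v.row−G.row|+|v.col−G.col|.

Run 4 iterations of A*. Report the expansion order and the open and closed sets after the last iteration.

order=[(2,1) → (2,0) → (3,0) → (3,1)]; open=[(1,0) g=3 f=7, (1,1) g=2 f=7, (1,2) g=1 f=7, (2,3) g=1 f=7, (3,2) g=1 f=5, (4,1) g=3 f=5]; closed=[(2,0), (2,1), (2,2), (3,0), (3,1)]

step 1: expand (2,1) (f=5, h=4) → closed; open now [(1,1) g=2 f=7, (1,2) g=1 f=7, (2,0) g=2 f=5, (2,3) g=1 f=7, (3,1) g=2 f=5, (3,2) g=1 f=5]
step 2: expand (2,0) (f=5, h=3) → closed; open now [(1,0) g=3 f=7, (1,1) g=2 f=7, (1,2) g=1 f=7, (2,3) g=1 f=7, (3,0) g=3 f=5, (3,1) g=2 f=5, (3,2) g=1 f=5]
step 3: expand (3,0) (f=5, h=2) → closed; open now [(1,0) g=3 f=7, (1,1) g=2 f=7, (1,2) g=1 f=7, (2,3) g=1 f=7, (3,1) g=2 f=5, (3,2) g=1 f=5]
step 4: expand (3,1) (f=5, h=3) → closed; open now [(1,0) g=3 f=7, (1,1) g=2 f=7, (1,2) g=1 f=7, (2,3) g=1 f=7, (3,2) g=1 f=5, (4,1) g=3 f=5]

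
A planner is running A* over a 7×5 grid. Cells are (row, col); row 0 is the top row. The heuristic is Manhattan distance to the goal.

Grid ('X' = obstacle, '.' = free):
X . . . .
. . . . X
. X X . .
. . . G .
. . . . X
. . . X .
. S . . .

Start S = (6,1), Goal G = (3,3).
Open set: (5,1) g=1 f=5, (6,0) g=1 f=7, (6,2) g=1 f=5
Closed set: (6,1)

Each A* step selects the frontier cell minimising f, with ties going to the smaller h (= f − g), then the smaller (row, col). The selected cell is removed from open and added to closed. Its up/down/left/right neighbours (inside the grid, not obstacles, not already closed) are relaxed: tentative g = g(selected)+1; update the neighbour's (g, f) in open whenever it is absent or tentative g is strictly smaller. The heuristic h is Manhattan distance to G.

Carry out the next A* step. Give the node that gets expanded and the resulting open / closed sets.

expanded=(5,1); open=[(4,1) g=2 f=5, (5,0) g=2 f=7, (5,2) g=2 f=5, (6,0) g=1 f=7, (6,2) g=1 f=5]; closed=[(5,1), (6,1)]

step 1: expand (5,1) (f=5, h=4) → closed; open now [(4,1) g=2 f=5, (5,0) g=2 f=7, (5,2) g=2 f=5, (6,0) g=1 f=7, (6,2) g=1 f=5]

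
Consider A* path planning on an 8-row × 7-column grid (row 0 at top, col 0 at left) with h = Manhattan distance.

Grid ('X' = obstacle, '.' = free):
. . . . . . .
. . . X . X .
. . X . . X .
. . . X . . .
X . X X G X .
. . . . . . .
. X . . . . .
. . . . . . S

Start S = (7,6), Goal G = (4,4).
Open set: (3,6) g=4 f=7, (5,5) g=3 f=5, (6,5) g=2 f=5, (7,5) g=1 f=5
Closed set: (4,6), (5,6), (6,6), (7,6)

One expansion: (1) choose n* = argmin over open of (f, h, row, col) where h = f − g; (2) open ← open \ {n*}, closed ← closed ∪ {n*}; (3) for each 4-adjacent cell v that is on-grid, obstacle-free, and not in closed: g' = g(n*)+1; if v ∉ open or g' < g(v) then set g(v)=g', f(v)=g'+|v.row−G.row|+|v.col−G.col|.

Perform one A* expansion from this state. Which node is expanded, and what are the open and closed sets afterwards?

expanded=(5,5); open=[(3,6) g=4 f=7, (5,4) g=4 f=5, (6,5) g=2 f=5, (7,5) g=1 f=5]; closed=[(4,6), (5,5), (5,6), (6,6), (7,6)]

step 1: expand (5,5) (f=5, h=2) → closed; open now [(3,6) g=4 f=7, (5,4) g=4 f=5, (6,5) g=2 f=5, (7,5) g=1 f=5]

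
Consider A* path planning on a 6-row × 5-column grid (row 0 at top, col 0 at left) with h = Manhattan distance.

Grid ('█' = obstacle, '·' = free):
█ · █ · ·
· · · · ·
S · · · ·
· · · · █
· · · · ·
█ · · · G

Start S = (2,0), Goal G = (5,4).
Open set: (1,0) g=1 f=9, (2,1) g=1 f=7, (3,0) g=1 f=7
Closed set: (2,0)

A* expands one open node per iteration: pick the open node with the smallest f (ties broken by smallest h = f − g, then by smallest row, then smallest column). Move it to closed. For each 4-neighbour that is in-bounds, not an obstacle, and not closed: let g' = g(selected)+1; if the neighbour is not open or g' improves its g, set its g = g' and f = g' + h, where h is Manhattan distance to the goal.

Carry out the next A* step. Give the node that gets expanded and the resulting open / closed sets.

expanded=(2,1); open=[(1,0) g=1 f=9, (1,1) g=2 f=9, (2,2) g=2 f=7, (3,0) g=1 f=7, (3,1) g=2 f=7]; closed=[(2,0), (2,1)]

step 1: expand (2,1) (f=7, h=6) → closed; open now [(1,0) g=1 f=9, (1,1) g=2 f=9, (2,2) g=2 f=7, (3,0) g=1 f=7, (3,1) g=2 f=7]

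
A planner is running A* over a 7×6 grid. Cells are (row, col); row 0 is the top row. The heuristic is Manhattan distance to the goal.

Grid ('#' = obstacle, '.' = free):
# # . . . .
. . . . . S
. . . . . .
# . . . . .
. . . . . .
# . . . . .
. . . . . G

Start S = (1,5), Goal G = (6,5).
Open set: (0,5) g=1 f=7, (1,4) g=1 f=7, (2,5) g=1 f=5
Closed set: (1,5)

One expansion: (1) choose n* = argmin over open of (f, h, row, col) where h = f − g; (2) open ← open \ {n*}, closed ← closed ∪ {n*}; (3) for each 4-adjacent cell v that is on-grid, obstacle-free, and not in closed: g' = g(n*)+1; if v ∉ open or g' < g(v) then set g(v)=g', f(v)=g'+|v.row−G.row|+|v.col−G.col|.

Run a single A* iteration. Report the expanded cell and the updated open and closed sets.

step 1: expand (2,5) (f=5, h=4) → closed; open now [(0,5) g=1 f=7, (1,4) g=1 f=7, (2,4) g=2 f=7, (3,5) g=2 f=5]

expanded=(2,5); open=[(0,5) g=1 f=7, (1,4) g=1 f=7, (2,4) g=2 f=7, (3,5) g=2 f=5]; closed=[(1,5), (2,5)]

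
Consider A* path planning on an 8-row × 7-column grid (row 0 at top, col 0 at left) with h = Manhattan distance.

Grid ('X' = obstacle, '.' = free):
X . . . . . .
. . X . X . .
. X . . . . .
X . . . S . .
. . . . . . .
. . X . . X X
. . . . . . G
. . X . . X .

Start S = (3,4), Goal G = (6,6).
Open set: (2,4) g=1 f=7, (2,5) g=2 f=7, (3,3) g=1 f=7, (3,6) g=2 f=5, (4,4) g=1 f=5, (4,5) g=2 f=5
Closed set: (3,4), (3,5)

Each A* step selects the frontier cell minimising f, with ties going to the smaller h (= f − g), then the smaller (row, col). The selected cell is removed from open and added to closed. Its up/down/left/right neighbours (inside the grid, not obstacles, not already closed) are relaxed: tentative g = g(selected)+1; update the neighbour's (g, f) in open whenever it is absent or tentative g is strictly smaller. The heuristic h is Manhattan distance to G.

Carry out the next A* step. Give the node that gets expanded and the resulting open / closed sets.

expanded=(3,6); open=[(2,4) g=1 f=7, (2,5) g=2 f=7, (2,6) g=3 f=7, (3,3) g=1 f=7, (4,4) g=1 f=5, (4,5) g=2 f=5, (4,6) g=3 f=5]; closed=[(3,4), (3,5), (3,6)]

step 1: expand (3,6) (f=5, h=3) → closed; open now [(2,4) g=1 f=7, (2,5) g=2 f=7, (2,6) g=3 f=7, (3,3) g=1 f=7, (4,4) g=1 f=5, (4,5) g=2 f=5, (4,6) g=3 f=5]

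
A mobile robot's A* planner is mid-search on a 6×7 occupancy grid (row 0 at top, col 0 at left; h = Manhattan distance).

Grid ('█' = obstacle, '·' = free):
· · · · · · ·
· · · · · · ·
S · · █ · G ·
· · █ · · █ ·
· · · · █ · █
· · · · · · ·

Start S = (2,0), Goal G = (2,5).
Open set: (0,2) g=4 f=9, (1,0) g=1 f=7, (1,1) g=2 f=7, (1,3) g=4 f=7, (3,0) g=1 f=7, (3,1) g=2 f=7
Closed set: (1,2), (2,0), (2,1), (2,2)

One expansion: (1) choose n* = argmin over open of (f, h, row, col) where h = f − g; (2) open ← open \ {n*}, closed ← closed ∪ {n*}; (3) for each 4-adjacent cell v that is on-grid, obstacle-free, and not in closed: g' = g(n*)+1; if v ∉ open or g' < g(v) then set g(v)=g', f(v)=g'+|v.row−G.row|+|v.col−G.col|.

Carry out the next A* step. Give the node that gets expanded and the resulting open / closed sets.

step 1: expand (1,3) (f=7, h=3) → closed; open now [(0,2) g=4 f=9, (0,3) g=5 f=9, (1,0) g=1 f=7, (1,1) g=2 f=7, (1,4) g=5 f=7, (3,0) g=1 f=7, (3,1) g=2 f=7]

expanded=(1,3); open=[(0,2) g=4 f=9, (0,3) g=5 f=9, (1,0) g=1 f=7, (1,1) g=2 f=7, (1,4) g=5 f=7, (3,0) g=1 f=7, (3,1) g=2 f=7]; closed=[(1,2), (1,3), (2,0), (2,1), (2,2)]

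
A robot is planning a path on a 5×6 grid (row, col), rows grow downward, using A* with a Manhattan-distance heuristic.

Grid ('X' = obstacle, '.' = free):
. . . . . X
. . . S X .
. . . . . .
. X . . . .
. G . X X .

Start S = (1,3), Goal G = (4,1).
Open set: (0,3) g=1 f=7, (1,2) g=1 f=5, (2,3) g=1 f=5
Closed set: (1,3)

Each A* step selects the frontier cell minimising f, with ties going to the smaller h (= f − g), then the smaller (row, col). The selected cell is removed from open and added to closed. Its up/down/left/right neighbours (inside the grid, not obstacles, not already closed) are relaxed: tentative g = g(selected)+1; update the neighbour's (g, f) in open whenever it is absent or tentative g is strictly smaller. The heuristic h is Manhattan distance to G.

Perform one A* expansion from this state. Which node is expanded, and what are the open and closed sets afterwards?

expanded=(1,2); open=[(0,2) g=2 f=7, (0,3) g=1 f=7, (1,1) g=2 f=5, (2,2) g=2 f=5, (2,3) g=1 f=5]; closed=[(1,2), (1,3)]

step 1: expand (1,2) (f=5, h=4) → closed; open now [(0,2) g=2 f=7, (0,3) g=1 f=7, (1,1) g=2 f=5, (2,2) g=2 f=5, (2,3) g=1 f=5]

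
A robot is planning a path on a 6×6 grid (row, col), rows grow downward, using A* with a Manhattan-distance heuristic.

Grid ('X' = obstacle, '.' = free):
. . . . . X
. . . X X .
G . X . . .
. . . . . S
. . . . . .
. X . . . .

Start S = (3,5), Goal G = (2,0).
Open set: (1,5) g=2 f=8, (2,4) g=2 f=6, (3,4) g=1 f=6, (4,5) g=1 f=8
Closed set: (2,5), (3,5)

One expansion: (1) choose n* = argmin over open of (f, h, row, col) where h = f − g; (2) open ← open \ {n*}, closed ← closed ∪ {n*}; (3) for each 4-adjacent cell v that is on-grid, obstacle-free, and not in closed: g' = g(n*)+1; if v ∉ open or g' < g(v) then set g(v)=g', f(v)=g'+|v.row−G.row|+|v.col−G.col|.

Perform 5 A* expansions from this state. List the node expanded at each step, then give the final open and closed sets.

step 1: expand (2,4) (f=6, h=4) → closed; open now [(1,5) g=2 f=8, (2,3) g=3 f=6, (3,4) g=1 f=6, (4,5) g=1 f=8]
step 2: expand (2,3) (f=6, h=3) → closed; open now [(1,5) g=2 f=8, (3,3) g=4 f=8, (3,4) g=1 f=6, (4,5) g=1 f=8]
step 3: expand (3,4) (f=6, h=5) → closed; open now [(1,5) g=2 f=8, (3,3) g=2 f=6, (4,4) g=2 f=8, (4,5) g=1 f=8]
step 4: expand (3,3) (f=6, h=4) → closed; open now [(1,5) g=2 f=8, (3,2) g=3 f=6, (4,3) g=3 f=8, (4,4) g=2 f=8, (4,5) g=1 f=8]
step 5: expand (3,2) (f=6, h=3) → closed; open now [(1,5) g=2 f=8, (3,1) g=4 f=6, (4,2) g=4 f=8, (4,3) g=3 f=8, (4,4) g=2 f=8, (4,5) g=1 f=8]

order=[(2,4) → (2,3) → (3,4) → (3,3) → (3,2)]; open=[(1,5) g=2 f=8, (3,1) g=4 f=6, (4,2) g=4 f=8, (4,3) g=3 f=8, (4,4) g=2 f=8, (4,5) g=1 f=8]; closed=[(2,3), (2,4), (2,5), (3,2), (3,3), (3,4), (3,5)]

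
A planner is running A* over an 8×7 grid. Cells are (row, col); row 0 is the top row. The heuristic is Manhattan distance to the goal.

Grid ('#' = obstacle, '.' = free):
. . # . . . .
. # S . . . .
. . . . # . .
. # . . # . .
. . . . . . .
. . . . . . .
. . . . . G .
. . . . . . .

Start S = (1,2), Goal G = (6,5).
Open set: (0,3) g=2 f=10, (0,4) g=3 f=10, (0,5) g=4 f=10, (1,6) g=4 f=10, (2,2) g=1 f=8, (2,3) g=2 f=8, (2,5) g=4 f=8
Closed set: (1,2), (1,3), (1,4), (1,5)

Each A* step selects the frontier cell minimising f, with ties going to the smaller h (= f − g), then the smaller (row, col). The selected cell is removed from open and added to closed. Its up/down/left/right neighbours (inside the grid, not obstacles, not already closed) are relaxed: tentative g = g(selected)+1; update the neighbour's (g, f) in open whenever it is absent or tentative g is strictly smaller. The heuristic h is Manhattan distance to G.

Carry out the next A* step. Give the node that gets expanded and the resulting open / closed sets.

step 1: expand (2,5) (f=8, h=4) → closed; open now [(0,3) g=2 f=10, (0,4) g=3 f=10, (0,5) g=4 f=10, (1,6) g=4 f=10, (2,2) g=1 f=8, (2,3) g=2 f=8, (2,6) g=5 f=10, (3,5) g=5 f=8]

expanded=(2,5); open=[(0,3) g=2 f=10, (0,4) g=3 f=10, (0,5) g=4 f=10, (1,6) g=4 f=10, (2,2) g=1 f=8, (2,3) g=2 f=8, (2,6) g=5 f=10, (3,5) g=5 f=8]; closed=[(1,2), (1,3), (1,4), (1,5), (2,5)]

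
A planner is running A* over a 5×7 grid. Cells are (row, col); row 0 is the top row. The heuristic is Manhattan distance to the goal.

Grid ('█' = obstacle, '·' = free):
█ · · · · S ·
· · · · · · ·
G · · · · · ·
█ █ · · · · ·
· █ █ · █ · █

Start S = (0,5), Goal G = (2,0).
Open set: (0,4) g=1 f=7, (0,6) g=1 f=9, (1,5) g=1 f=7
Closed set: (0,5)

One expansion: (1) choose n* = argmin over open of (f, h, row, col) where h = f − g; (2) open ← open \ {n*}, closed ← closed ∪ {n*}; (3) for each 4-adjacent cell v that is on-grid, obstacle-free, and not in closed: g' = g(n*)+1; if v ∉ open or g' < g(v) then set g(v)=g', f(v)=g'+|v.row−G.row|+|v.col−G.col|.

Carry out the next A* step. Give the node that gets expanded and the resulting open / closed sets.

step 1: expand (0,4) (f=7, h=6) → closed; open now [(0,3) g=2 f=7, (0,6) g=1 f=9, (1,4) g=2 f=7, (1,5) g=1 f=7]

expanded=(0,4); open=[(0,3) g=2 f=7, (0,6) g=1 f=9, (1,4) g=2 f=7, (1,5) g=1 f=7]; closed=[(0,4), (0,5)]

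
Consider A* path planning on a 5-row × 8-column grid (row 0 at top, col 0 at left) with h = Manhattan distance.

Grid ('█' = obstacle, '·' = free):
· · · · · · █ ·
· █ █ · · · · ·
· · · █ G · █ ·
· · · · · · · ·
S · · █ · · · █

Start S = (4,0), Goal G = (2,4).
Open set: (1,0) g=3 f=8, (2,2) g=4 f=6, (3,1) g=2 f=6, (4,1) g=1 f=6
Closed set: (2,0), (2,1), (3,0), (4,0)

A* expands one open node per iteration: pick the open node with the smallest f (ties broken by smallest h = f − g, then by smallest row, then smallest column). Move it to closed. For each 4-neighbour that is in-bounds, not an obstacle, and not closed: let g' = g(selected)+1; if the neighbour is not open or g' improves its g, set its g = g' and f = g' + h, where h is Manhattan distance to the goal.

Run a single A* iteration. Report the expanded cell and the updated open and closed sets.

expanded=(2,2); open=[(1,0) g=3 f=8, (3,1) g=2 f=6, (3,2) g=5 f=8, (4,1) g=1 f=6]; closed=[(2,0), (2,1), (2,2), (3,0), (4,0)]

step 1: expand (2,2) (f=6, h=2) → closed; open now [(1,0) g=3 f=8, (3,1) g=2 f=6, (3,2) g=5 f=8, (4,1) g=1 f=6]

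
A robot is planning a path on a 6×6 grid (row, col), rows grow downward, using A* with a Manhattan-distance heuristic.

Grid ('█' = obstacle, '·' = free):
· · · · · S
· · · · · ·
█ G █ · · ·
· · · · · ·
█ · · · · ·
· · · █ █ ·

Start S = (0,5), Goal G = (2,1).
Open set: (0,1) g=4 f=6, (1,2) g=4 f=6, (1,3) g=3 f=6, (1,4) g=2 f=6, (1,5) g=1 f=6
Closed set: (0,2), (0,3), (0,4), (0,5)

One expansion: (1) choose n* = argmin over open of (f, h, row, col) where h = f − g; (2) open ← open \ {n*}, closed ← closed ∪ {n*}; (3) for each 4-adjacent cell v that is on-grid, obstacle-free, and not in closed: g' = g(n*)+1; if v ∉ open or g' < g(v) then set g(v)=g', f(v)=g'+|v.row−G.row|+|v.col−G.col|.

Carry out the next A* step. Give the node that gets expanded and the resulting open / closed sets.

expanded=(0,1); open=[(0,0) g=5 f=8, (1,1) g=5 f=6, (1,2) g=4 f=6, (1,3) g=3 f=6, (1,4) g=2 f=6, (1,5) g=1 f=6]; closed=[(0,1), (0,2), (0,3), (0,4), (0,5)]

step 1: expand (0,1) (f=6, h=2) → closed; open now [(0,0) g=5 f=8, (1,1) g=5 f=6, (1,2) g=4 f=6, (1,3) g=3 f=6, (1,4) g=2 f=6, (1,5) g=1 f=6]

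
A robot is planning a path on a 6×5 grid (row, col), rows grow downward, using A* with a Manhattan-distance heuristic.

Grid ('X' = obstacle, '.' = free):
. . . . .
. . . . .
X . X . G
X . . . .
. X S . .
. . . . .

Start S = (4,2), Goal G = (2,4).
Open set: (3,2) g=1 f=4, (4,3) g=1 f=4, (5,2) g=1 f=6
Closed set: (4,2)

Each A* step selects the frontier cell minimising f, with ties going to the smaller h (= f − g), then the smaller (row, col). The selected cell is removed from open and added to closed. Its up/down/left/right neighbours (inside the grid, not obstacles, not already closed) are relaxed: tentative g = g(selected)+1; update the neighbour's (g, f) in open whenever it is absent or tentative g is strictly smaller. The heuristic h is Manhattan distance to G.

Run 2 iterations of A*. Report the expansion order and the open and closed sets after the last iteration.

order=[(3,2) → (3,3)]; open=[(2,3) g=3 f=4, (3,1) g=2 f=6, (3,4) g=3 f=4, (4,3) g=1 f=4, (5,2) g=1 f=6]; closed=[(3,2), (3,3), (4,2)]

step 1: expand (3,2) (f=4, h=3) → closed; open now [(3,1) g=2 f=6, (3,3) g=2 f=4, (4,3) g=1 f=4, (5,2) g=1 f=6]
step 2: expand (3,3) (f=4, h=2) → closed; open now [(2,3) g=3 f=4, (3,1) g=2 f=6, (3,4) g=3 f=4, (4,3) g=1 f=4, (5,2) g=1 f=6]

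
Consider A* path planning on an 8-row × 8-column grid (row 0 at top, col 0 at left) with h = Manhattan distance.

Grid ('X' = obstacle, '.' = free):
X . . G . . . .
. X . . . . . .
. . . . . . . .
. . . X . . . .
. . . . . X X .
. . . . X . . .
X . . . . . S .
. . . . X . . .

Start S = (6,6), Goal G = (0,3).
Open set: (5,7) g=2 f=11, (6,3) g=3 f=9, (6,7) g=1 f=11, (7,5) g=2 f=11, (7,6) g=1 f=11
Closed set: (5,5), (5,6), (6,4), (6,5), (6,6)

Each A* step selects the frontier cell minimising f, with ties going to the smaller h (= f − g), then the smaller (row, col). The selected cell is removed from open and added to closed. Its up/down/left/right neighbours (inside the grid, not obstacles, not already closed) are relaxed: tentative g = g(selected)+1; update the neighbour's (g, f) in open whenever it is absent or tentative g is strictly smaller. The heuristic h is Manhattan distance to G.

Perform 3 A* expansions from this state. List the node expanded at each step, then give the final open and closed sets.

step 1: expand (6,3) (f=9, h=6) → closed; open now [(5,3) g=4 f=9, (5,7) g=2 f=11, (6,2) g=4 f=11, (6,7) g=1 f=11, (7,3) g=4 f=11, (7,5) g=2 f=11, (7,6) g=1 f=11]
step 2: expand (5,3) (f=9, h=5) → closed; open now [(4,3) g=5 f=9, (5,2) g=5 f=11, (5,7) g=2 f=11, (6,2) g=4 f=11, (6,7) g=1 f=11, (7,3) g=4 f=11, (7,5) g=2 f=11, (7,6) g=1 f=11]
step 3: expand (4,3) (f=9, h=4) → closed; open now [(4,2) g=6 f=11, (4,4) g=6 f=11, (5,2) g=5 f=11, (5,7) g=2 f=11, (6,2) g=4 f=11, (6,7) g=1 f=11, (7,3) g=4 f=11, (7,5) g=2 f=11, (7,6) g=1 f=11]

order=[(6,3) → (5,3) → (4,3)]; open=[(4,2) g=6 f=11, (4,4) g=6 f=11, (5,2) g=5 f=11, (5,7) g=2 f=11, (6,2) g=4 f=11, (6,7) g=1 f=11, (7,3) g=4 f=11, (7,5) g=2 f=11, (7,6) g=1 f=11]; closed=[(4,3), (5,3), (5,5), (5,6), (6,3), (6,4), (6,5), (6,6)]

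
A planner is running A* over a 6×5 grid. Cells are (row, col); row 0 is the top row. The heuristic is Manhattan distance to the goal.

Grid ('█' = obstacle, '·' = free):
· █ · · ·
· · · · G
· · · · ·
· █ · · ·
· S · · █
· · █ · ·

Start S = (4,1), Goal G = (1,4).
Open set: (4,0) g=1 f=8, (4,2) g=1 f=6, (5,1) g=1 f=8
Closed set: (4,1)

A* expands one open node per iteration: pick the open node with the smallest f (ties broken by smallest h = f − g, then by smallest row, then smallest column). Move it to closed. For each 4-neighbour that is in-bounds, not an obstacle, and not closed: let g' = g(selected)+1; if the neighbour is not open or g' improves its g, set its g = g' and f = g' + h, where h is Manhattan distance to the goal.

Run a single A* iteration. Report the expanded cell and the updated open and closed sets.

step 1: expand (4,2) (f=6, h=5) → closed; open now [(3,2) g=2 f=6, (4,0) g=1 f=8, (4,3) g=2 f=6, (5,1) g=1 f=8]

expanded=(4,2); open=[(3,2) g=2 f=6, (4,0) g=1 f=8, (4,3) g=2 f=6, (5,1) g=1 f=8]; closed=[(4,1), (4,2)]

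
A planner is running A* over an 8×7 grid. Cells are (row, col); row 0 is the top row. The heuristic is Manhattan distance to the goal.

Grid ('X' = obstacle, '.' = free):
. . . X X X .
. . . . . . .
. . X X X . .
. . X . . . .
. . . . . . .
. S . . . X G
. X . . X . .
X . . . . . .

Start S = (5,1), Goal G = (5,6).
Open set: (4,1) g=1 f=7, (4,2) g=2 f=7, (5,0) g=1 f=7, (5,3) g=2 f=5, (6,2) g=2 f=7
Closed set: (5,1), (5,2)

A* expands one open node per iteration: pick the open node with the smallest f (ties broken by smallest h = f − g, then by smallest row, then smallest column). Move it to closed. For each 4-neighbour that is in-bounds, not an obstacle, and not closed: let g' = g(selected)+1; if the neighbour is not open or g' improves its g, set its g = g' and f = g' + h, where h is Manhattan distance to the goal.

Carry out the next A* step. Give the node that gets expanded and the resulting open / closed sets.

step 1: expand (5,3) (f=5, h=3) → closed; open now [(4,1) g=1 f=7, (4,2) g=2 f=7, (4,3) g=3 f=7, (5,0) g=1 f=7, (5,4) g=3 f=5, (6,2) g=2 f=7, (6,3) g=3 f=7]

expanded=(5,3); open=[(4,1) g=1 f=7, (4,2) g=2 f=7, (4,3) g=3 f=7, (5,0) g=1 f=7, (5,4) g=3 f=5, (6,2) g=2 f=7, (6,3) g=3 f=7]; closed=[(5,1), (5,2), (5,3)]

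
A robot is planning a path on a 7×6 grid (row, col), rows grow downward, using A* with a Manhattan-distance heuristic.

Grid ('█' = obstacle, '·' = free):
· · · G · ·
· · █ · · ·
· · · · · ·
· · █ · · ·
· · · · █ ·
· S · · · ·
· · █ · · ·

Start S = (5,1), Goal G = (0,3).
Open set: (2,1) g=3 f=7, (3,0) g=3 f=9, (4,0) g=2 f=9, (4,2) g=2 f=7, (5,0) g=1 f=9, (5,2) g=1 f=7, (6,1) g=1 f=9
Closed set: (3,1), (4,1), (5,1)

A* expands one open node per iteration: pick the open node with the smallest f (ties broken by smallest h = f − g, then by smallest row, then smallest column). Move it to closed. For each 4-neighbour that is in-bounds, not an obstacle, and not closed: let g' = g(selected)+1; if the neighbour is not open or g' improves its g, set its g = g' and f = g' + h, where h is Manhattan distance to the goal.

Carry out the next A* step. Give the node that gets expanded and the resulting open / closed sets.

step 1: expand (2,1) (f=7, h=4) → closed; open now [(1,1) g=4 f=7, (2,0) g=4 f=9, (2,2) g=4 f=7, (3,0) g=3 f=9, (4,0) g=2 f=9, (4,2) g=2 f=7, (5,0) g=1 f=9, (5,2) g=1 f=7, (6,1) g=1 f=9]

expanded=(2,1); open=[(1,1) g=4 f=7, (2,0) g=4 f=9, (2,2) g=4 f=7, (3,0) g=3 f=9, (4,0) g=2 f=9, (4,2) g=2 f=7, (5,0) g=1 f=9, (5,2) g=1 f=7, (6,1) g=1 f=9]; closed=[(2,1), (3,1), (4,1), (5,1)]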